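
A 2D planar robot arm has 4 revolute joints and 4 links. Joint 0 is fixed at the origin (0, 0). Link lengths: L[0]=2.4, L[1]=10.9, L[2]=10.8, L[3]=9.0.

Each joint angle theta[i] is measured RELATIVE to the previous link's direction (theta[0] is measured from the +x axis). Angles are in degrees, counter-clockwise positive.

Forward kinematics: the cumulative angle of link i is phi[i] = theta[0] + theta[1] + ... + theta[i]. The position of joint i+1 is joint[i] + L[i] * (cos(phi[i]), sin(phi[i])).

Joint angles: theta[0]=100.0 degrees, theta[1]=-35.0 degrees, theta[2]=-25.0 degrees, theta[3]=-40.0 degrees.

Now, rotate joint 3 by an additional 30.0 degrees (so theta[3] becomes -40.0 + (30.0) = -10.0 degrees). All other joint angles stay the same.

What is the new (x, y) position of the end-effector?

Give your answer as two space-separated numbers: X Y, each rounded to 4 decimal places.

joint[0] = (0.0000, 0.0000)  (base)
link 0: phi[0] = 100 = 100 deg
  cos(100 deg) = -0.1736, sin(100 deg) = 0.9848
  joint[1] = (0.0000, 0.0000) + 2.4 * (-0.1736, 0.9848) = (0.0000 + -0.4168, 0.0000 + 2.3635) = (-0.4168, 2.3635)
link 1: phi[1] = 100 + -35 = 65 deg
  cos(65 deg) = 0.4226, sin(65 deg) = 0.9063
  joint[2] = (-0.4168, 2.3635) + 10.9 * (0.4226, 0.9063) = (-0.4168 + 4.6065, 2.3635 + 9.8788) = (4.1898, 12.2423)
link 2: phi[2] = 100 + -35 + -25 = 40 deg
  cos(40 deg) = 0.7660, sin(40 deg) = 0.6428
  joint[3] = (4.1898, 12.2423) + 10.8 * (0.7660, 0.6428) = (4.1898 + 8.2733, 12.2423 + 6.9421) = (12.4631, 19.1844)
link 3: phi[3] = 100 + -35 + -25 + -10 = 30 deg
  cos(30 deg) = 0.8660, sin(30 deg) = 0.5000
  joint[4] = (12.4631, 19.1844) + 9 * (0.8660, 0.5000) = (12.4631 + 7.7942, 19.1844 + 4.5000) = (20.2573, 23.6844)
End effector: (20.2573, 23.6844)

Answer: 20.2573 23.6844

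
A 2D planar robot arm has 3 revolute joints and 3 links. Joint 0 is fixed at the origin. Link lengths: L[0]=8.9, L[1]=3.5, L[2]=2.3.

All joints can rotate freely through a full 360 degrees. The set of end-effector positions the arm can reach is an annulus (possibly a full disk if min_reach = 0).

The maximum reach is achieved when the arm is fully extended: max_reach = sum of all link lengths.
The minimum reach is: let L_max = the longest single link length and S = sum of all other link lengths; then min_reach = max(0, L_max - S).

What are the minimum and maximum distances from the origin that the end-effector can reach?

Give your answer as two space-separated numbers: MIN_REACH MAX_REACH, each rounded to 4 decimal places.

Link lengths: [8.9, 3.5, 2.3]
max_reach = 8.9 + 3.5 + 2.3 = 14.7
L_max = max([8.9, 3.5, 2.3]) = 8.9
S (sum of others) = 14.7 - 8.9 = 5.8
min_reach = max(0, 8.9 - 5.8) = max(0, 3.1) = 3.1

Answer: 3.1000 14.7000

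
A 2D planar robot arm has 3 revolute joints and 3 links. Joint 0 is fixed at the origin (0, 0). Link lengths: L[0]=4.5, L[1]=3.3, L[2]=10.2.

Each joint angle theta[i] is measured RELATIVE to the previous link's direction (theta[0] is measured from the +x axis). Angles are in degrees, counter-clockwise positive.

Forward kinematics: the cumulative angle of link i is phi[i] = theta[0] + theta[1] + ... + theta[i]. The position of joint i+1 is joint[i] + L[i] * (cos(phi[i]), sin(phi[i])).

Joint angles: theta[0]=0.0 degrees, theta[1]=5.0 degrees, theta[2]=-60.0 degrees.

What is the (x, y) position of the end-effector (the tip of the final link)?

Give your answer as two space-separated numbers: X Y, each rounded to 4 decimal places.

joint[0] = (0.0000, 0.0000)  (base)
link 0: phi[0] = 0 = 0 deg
  cos(0 deg) = 1.0000, sin(0 deg) = 0.0000
  joint[1] = (0.0000, 0.0000) + 4.5 * (1.0000, 0.0000) = (0.0000 + 4.5000, 0.0000 + 0.0000) = (4.5000, 0.0000)
link 1: phi[1] = 0 + 5 = 5 deg
  cos(5 deg) = 0.9962, sin(5 deg) = 0.0872
  joint[2] = (4.5000, 0.0000) + 3.3 * (0.9962, 0.0872) = (4.5000 + 3.2874, 0.0000 + 0.2876) = (7.7874, 0.2876)
link 2: phi[2] = 0 + 5 + -60 = -55 deg
  cos(-55 deg) = 0.5736, sin(-55 deg) = -0.8192
  joint[3] = (7.7874, 0.2876) + 10.2 * (0.5736, -0.8192) = (7.7874 + 5.8505, 0.2876 + -8.3554) = (13.6379, -8.0677)
End effector: (13.6379, -8.0677)

Answer: 13.6379 -8.0677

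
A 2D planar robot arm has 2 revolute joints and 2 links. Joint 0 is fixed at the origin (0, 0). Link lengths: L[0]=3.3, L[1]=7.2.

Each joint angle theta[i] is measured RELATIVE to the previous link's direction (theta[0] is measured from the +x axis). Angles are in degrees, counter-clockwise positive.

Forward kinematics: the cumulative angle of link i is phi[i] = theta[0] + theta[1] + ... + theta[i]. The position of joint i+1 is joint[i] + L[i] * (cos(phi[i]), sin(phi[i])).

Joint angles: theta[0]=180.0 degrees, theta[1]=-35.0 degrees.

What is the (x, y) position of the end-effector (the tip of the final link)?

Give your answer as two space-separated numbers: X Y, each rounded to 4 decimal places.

Answer: -9.1979 4.1298

Derivation:
joint[0] = (0.0000, 0.0000)  (base)
link 0: phi[0] = 180 = 180 deg
  cos(180 deg) = -1.0000, sin(180 deg) = 0.0000
  joint[1] = (0.0000, 0.0000) + 3.3 * (-1.0000, 0.0000) = (0.0000 + -3.3000, 0.0000 + 0.0000) = (-3.3000, 0.0000)
link 1: phi[1] = 180 + -35 = 145 deg
  cos(145 deg) = -0.8192, sin(145 deg) = 0.5736
  joint[2] = (-3.3000, 0.0000) + 7.2 * (-0.8192, 0.5736) = (-3.3000 + -5.8979, 0.0000 + 4.1298) = (-9.1979, 4.1298)
End effector: (-9.1979, 4.1298)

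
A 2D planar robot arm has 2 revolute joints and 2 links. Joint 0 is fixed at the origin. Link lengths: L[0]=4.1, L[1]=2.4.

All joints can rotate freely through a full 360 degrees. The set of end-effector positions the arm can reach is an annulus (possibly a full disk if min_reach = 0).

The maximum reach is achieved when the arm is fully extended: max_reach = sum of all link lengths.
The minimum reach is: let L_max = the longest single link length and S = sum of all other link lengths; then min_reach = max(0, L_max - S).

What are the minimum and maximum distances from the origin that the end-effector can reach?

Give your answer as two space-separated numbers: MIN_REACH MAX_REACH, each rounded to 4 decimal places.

Link lengths: [4.1, 2.4]
max_reach = 4.1 + 2.4 = 6.5
L_max = max([4.1, 2.4]) = 4.1
S (sum of others) = 6.5 - 4.1 = 2.4
min_reach = max(0, 4.1 - 2.4) = max(0, 1.7) = 1.7

Answer: 1.7000 6.5000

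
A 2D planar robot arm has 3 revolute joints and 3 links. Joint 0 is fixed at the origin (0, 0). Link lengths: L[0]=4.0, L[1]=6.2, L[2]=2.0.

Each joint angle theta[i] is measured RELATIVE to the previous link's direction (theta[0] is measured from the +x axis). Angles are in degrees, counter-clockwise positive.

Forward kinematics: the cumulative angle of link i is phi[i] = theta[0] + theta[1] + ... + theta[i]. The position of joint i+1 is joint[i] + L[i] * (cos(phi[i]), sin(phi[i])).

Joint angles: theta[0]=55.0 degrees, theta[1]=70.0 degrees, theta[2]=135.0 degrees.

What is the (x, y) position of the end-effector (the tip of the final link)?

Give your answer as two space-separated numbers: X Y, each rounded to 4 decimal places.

Answer: -1.6092 6.3857

Derivation:
joint[0] = (0.0000, 0.0000)  (base)
link 0: phi[0] = 55 = 55 deg
  cos(55 deg) = 0.5736, sin(55 deg) = 0.8192
  joint[1] = (0.0000, 0.0000) + 4 * (0.5736, 0.8192) = (0.0000 + 2.2943, 0.0000 + 3.2766) = (2.2943, 3.2766)
link 1: phi[1] = 55 + 70 = 125 deg
  cos(125 deg) = -0.5736, sin(125 deg) = 0.8192
  joint[2] = (2.2943, 3.2766) + 6.2 * (-0.5736, 0.8192) = (2.2943 + -3.5562, 3.2766 + 5.0787) = (-1.2619, 8.3554)
link 2: phi[2] = 55 + 70 + 135 = 260 deg
  cos(260 deg) = -0.1736, sin(260 deg) = -0.9848
  joint[3] = (-1.2619, 8.3554) + 2 * (-0.1736, -0.9848) = (-1.2619 + -0.3473, 8.3554 + -1.9696) = (-1.6092, 6.3857)
End effector: (-1.6092, 6.3857)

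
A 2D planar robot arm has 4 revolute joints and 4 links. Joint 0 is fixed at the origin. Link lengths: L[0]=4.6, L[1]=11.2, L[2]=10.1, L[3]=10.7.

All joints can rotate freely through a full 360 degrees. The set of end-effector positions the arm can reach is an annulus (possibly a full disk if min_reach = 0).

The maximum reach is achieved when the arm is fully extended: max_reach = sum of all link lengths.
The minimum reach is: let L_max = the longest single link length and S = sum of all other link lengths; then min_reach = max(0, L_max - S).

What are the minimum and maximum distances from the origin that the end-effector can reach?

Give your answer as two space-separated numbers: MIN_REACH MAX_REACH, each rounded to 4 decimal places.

Answer: 0.0000 36.6000

Derivation:
Link lengths: [4.6, 11.2, 10.1, 10.7]
max_reach = 4.6 + 11.2 + 10.1 + 10.7 = 36.6
L_max = max([4.6, 11.2, 10.1, 10.7]) = 11.2
S (sum of others) = 36.6 - 11.2 = 25.4
min_reach = max(0, 11.2 - 25.4) = max(0, -14.2) = 0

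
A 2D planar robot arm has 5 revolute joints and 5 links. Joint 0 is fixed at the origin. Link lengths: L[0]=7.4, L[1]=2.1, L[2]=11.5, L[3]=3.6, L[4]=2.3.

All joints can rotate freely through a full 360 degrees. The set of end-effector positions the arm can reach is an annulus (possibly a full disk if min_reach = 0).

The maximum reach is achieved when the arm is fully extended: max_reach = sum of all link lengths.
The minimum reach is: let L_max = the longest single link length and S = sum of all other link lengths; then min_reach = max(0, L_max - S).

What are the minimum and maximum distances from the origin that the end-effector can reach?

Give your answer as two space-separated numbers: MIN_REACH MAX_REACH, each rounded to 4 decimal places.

Answer: 0.0000 26.9000

Derivation:
Link lengths: [7.4, 2.1, 11.5, 3.6, 2.3]
max_reach = 7.4 + 2.1 + 11.5 + 3.6 + 2.3 = 26.9
L_max = max([7.4, 2.1, 11.5, 3.6, 2.3]) = 11.5
S (sum of others) = 26.9 - 11.5 = 15.4
min_reach = max(0, 11.5 - 15.4) = max(0, -3.9) = 0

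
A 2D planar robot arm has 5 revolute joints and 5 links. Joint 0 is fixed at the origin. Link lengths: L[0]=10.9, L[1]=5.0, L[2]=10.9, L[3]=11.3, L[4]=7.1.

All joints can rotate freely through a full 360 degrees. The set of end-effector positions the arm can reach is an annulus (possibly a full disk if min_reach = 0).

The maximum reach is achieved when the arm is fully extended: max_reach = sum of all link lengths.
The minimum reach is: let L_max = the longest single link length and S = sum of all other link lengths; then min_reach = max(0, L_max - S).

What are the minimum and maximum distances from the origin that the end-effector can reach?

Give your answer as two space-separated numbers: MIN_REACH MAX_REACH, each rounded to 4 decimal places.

Answer: 0.0000 45.2000

Derivation:
Link lengths: [10.9, 5.0, 10.9, 11.3, 7.1]
max_reach = 10.9 + 5 + 10.9 + 11.3 + 7.1 = 45.2
L_max = max([10.9, 5.0, 10.9, 11.3, 7.1]) = 11.3
S (sum of others) = 45.2 - 11.3 = 33.9
min_reach = max(0, 11.3 - 33.9) = max(0, -22.6) = 0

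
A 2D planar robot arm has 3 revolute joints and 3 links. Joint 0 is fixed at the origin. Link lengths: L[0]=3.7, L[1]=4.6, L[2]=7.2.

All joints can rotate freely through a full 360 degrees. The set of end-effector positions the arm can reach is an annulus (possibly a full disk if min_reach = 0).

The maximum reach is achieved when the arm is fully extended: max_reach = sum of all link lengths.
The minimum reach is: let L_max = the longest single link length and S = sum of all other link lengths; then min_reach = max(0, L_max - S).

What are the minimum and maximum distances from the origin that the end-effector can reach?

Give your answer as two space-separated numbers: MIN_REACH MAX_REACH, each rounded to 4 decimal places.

Answer: 0.0000 15.5000

Derivation:
Link lengths: [3.7, 4.6, 7.2]
max_reach = 3.7 + 4.6 + 7.2 = 15.5
L_max = max([3.7, 4.6, 7.2]) = 7.2
S (sum of others) = 15.5 - 7.2 = 8.3
min_reach = max(0, 7.2 - 8.3) = max(0, -1.1) = 0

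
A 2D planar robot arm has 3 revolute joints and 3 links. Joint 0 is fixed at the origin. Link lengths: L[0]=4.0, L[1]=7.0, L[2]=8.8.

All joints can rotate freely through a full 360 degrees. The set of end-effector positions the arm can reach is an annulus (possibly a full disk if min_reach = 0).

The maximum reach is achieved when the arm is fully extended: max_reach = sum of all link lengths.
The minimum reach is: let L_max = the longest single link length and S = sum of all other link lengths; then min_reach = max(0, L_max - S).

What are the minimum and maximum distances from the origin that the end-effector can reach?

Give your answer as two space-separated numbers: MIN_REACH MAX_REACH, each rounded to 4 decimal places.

Answer: 0.0000 19.8000

Derivation:
Link lengths: [4.0, 7.0, 8.8]
max_reach = 4 + 7 + 8.8 = 19.8
L_max = max([4.0, 7.0, 8.8]) = 8.8
S (sum of others) = 19.8 - 8.8 = 11
min_reach = max(0, 8.8 - 11) = max(0, -2.2) = 0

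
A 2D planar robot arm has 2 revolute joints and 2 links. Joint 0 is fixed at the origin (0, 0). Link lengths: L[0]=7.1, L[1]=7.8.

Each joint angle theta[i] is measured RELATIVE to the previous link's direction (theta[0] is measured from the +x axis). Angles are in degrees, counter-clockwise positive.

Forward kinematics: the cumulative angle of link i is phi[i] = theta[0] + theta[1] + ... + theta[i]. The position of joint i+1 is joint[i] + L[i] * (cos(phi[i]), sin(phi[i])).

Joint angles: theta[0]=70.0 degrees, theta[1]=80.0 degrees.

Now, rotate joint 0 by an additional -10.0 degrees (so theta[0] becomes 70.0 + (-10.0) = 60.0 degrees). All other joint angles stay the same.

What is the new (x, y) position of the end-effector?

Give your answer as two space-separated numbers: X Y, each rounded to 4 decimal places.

joint[0] = (0.0000, 0.0000)  (base)
link 0: phi[0] = 60 = 60 deg
  cos(60 deg) = 0.5000, sin(60 deg) = 0.8660
  joint[1] = (0.0000, 0.0000) + 7.1 * (0.5000, 0.8660) = (0.0000 + 3.5500, 0.0000 + 6.1488) = (3.5500, 6.1488)
link 1: phi[1] = 60 + 80 = 140 deg
  cos(140 deg) = -0.7660, sin(140 deg) = 0.6428
  joint[2] = (3.5500, 6.1488) + 7.8 * (-0.7660, 0.6428) = (3.5500 + -5.9751, 6.1488 + 5.0137) = (-2.4251, 11.1625)
End effector: (-2.4251, 11.1625)

Answer: -2.4251 11.1625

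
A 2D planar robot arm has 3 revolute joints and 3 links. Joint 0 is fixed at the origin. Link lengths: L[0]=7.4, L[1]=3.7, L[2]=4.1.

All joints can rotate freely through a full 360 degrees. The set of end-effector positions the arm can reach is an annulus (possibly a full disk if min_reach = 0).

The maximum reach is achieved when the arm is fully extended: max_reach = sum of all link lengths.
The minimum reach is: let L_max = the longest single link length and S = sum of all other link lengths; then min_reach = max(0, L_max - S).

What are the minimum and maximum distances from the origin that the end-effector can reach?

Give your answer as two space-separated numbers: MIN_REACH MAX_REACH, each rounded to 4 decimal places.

Link lengths: [7.4, 3.7, 4.1]
max_reach = 7.4 + 3.7 + 4.1 = 15.2
L_max = max([7.4, 3.7, 4.1]) = 7.4
S (sum of others) = 15.2 - 7.4 = 7.8
min_reach = max(0, 7.4 - 7.8) = max(0, -0.4) = 0

Answer: 0.0000 15.2000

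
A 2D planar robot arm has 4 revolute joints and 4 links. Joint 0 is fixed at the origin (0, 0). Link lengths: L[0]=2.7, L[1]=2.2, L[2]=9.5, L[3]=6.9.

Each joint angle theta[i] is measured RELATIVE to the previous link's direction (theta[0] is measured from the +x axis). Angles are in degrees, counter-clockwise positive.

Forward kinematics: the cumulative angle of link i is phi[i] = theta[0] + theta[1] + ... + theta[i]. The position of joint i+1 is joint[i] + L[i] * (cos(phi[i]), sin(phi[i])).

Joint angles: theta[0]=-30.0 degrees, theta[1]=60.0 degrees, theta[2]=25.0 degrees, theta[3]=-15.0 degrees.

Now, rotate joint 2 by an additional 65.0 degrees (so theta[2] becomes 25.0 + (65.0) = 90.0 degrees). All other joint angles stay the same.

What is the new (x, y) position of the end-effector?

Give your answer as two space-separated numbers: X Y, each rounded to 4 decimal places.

joint[0] = (0.0000, 0.0000)  (base)
link 0: phi[0] = -30 = -30 deg
  cos(-30 deg) = 0.8660, sin(-30 deg) = -0.5000
  joint[1] = (0.0000, 0.0000) + 2.7 * (0.8660, -0.5000) = (0.0000 + 2.3383, 0.0000 + -1.3500) = (2.3383, -1.3500)
link 1: phi[1] = -30 + 60 = 30 deg
  cos(30 deg) = 0.8660, sin(30 deg) = 0.5000
  joint[2] = (2.3383, -1.3500) + 2.2 * (0.8660, 0.5000) = (2.3383 + 1.9053, -1.3500 + 1.1000) = (4.2435, -0.2500)
link 2: phi[2] = -30 + 60 + 90 = 120 deg
  cos(120 deg) = -0.5000, sin(120 deg) = 0.8660
  joint[3] = (4.2435, -0.2500) + 9.5 * (-0.5000, 0.8660) = (4.2435 + -4.7500, -0.2500 + 8.2272) = (-0.5065, 7.9772)
link 3: phi[3] = -30 + 60 + 90 + -15 = 105 deg
  cos(105 deg) = -0.2588, sin(105 deg) = 0.9659
  joint[4] = (-0.5065, 7.9772) + 6.9 * (-0.2588, 0.9659) = (-0.5065 + -1.7859, 7.9772 + 6.6649) = (-2.2923, 14.6421)
End effector: (-2.2923, 14.6421)

Answer: -2.2923 14.6421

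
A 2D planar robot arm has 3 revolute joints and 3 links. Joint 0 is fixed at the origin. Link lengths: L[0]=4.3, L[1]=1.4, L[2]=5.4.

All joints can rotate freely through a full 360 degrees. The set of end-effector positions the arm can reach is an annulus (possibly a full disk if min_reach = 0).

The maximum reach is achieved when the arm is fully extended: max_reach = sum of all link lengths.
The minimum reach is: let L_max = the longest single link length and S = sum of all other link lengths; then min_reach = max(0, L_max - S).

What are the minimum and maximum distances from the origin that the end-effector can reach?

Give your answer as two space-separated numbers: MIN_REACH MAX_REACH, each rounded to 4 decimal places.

Answer: 0.0000 11.1000

Derivation:
Link lengths: [4.3, 1.4, 5.4]
max_reach = 4.3 + 1.4 + 5.4 = 11.1
L_max = max([4.3, 1.4, 5.4]) = 5.4
S (sum of others) = 11.1 - 5.4 = 5.7
min_reach = max(0, 5.4 - 5.7) = max(0, -0.3) = 0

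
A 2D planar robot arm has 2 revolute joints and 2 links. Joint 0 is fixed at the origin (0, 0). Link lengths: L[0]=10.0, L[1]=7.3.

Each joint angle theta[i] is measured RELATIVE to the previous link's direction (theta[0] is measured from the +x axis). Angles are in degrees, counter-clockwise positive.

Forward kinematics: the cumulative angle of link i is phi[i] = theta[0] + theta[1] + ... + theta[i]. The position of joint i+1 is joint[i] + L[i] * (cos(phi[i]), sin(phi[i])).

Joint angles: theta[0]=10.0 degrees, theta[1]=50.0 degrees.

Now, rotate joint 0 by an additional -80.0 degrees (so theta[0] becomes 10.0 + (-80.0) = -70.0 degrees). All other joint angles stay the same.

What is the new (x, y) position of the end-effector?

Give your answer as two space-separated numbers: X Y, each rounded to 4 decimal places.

Answer: 10.2800 -11.8937

Derivation:
joint[0] = (0.0000, 0.0000)  (base)
link 0: phi[0] = -70 = -70 deg
  cos(-70 deg) = 0.3420, sin(-70 deg) = -0.9397
  joint[1] = (0.0000, 0.0000) + 10 * (0.3420, -0.9397) = (0.0000 + 3.4202, 0.0000 + -9.3969) = (3.4202, -9.3969)
link 1: phi[1] = -70 + 50 = -20 deg
  cos(-20 deg) = 0.9397, sin(-20 deg) = -0.3420
  joint[2] = (3.4202, -9.3969) + 7.3 * (0.9397, -0.3420) = (3.4202 + 6.8598, -9.3969 + -2.4967) = (10.2800, -11.8937)
End effector: (10.2800, -11.8937)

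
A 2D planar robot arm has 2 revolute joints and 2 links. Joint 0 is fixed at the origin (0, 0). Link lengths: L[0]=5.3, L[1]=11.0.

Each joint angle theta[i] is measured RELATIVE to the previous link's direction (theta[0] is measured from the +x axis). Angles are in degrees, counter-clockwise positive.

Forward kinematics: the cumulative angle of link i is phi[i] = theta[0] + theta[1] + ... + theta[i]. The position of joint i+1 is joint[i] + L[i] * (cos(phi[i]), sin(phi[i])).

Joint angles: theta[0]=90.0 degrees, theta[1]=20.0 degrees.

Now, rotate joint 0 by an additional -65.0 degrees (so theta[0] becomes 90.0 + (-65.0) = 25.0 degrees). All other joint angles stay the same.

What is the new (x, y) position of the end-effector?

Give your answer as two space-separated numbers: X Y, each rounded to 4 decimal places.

Answer: 12.5816 10.0181

Derivation:
joint[0] = (0.0000, 0.0000)  (base)
link 0: phi[0] = 25 = 25 deg
  cos(25 deg) = 0.9063, sin(25 deg) = 0.4226
  joint[1] = (0.0000, 0.0000) + 5.3 * (0.9063, 0.4226) = (0.0000 + 4.8034, 0.0000 + 2.2399) = (4.8034, 2.2399)
link 1: phi[1] = 25 + 20 = 45 deg
  cos(45 deg) = 0.7071, sin(45 deg) = 0.7071
  joint[2] = (4.8034, 2.2399) + 11 * (0.7071, 0.7071) = (4.8034 + 7.7782, 2.2399 + 7.7782) = (12.5816, 10.0181)
End effector: (12.5816, 10.0181)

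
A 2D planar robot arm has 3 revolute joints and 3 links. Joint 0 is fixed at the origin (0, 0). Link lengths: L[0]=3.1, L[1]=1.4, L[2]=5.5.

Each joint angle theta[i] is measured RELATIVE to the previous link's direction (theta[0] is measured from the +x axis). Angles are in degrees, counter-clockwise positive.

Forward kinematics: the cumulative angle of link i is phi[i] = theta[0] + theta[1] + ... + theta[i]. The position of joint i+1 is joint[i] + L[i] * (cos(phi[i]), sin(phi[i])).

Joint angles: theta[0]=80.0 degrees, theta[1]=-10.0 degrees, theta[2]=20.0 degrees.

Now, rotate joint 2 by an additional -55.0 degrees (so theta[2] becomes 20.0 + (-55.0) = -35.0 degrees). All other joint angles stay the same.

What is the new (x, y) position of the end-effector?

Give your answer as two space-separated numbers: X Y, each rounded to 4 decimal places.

joint[0] = (0.0000, 0.0000)  (base)
link 0: phi[0] = 80 = 80 deg
  cos(80 deg) = 0.1736, sin(80 deg) = 0.9848
  joint[1] = (0.0000, 0.0000) + 3.1 * (0.1736, 0.9848) = (0.0000 + 0.5383, 0.0000 + 3.0529) = (0.5383, 3.0529)
link 1: phi[1] = 80 + -10 = 70 deg
  cos(70 deg) = 0.3420, sin(70 deg) = 0.9397
  joint[2] = (0.5383, 3.0529) + 1.4 * (0.3420, 0.9397) = (0.5383 + 0.4788, 3.0529 + 1.3156) = (1.0171, 4.3685)
link 2: phi[2] = 80 + -10 + -35 = 35 deg
  cos(35 deg) = 0.8192, sin(35 deg) = 0.5736
  joint[3] = (1.0171, 4.3685) + 5.5 * (0.8192, 0.5736) = (1.0171 + 4.5053, 4.3685 + 3.1547) = (5.5225, 7.5231)
End effector: (5.5225, 7.5231)

Answer: 5.5225 7.5231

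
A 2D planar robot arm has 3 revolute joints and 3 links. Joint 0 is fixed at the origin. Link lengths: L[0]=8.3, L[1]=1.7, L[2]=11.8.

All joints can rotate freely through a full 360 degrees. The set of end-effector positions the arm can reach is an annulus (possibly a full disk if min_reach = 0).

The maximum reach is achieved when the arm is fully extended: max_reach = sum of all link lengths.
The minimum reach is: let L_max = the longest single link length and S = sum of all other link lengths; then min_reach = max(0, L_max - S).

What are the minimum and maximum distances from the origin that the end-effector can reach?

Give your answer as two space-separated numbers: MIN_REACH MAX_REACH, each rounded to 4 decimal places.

Answer: 1.8000 21.8000

Derivation:
Link lengths: [8.3, 1.7, 11.8]
max_reach = 8.3 + 1.7 + 11.8 = 21.8
L_max = max([8.3, 1.7, 11.8]) = 11.8
S (sum of others) = 21.8 - 11.8 = 10
min_reach = max(0, 11.8 - 10) = max(0, 1.8) = 1.8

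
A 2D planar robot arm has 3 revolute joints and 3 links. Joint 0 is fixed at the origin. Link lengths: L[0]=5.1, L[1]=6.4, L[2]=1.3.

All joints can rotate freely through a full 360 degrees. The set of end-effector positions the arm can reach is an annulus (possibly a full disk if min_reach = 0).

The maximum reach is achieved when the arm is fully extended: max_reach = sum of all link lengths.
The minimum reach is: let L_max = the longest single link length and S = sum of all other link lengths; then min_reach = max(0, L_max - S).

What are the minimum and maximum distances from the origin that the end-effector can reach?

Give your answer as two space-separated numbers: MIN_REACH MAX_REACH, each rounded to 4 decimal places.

Answer: 0.0000 12.8000

Derivation:
Link lengths: [5.1, 6.4, 1.3]
max_reach = 5.1 + 6.4 + 1.3 = 12.8
L_max = max([5.1, 6.4, 1.3]) = 6.4
S (sum of others) = 12.8 - 6.4 = 6.4
min_reach = max(0, 6.4 - 6.4) = max(0, 0) = 0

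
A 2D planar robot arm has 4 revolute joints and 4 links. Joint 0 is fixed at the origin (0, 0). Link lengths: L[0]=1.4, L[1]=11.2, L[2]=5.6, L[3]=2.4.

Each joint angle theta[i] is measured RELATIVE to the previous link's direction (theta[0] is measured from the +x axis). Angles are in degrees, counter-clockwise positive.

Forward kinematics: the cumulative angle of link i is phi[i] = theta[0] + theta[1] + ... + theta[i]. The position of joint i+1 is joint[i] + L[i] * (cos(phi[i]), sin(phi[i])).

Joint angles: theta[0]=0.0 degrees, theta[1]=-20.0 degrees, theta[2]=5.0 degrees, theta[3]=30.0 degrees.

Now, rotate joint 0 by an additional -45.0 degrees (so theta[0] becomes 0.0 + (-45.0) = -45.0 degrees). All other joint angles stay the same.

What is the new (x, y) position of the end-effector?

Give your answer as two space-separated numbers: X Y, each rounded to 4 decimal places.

joint[0] = (0.0000, 0.0000)  (base)
link 0: phi[0] = -45 = -45 deg
  cos(-45 deg) = 0.7071, sin(-45 deg) = -0.7071
  joint[1] = (0.0000, 0.0000) + 1.4 * (0.7071, -0.7071) = (0.0000 + 0.9899, 0.0000 + -0.9899) = (0.9899, -0.9899)
link 1: phi[1] = -45 + -20 = -65 deg
  cos(-65 deg) = 0.4226, sin(-65 deg) = -0.9063
  joint[2] = (0.9899, -0.9899) + 11.2 * (0.4226, -0.9063) = (0.9899 + 4.7333, -0.9899 + -10.1506) = (5.7233, -11.1406)
link 2: phi[2] = -45 + -20 + 5 = -60 deg
  cos(-60 deg) = 0.5000, sin(-60 deg) = -0.8660
  joint[3] = (5.7233, -11.1406) + 5.6 * (0.5000, -0.8660) = (5.7233 + 2.8000, -11.1406 + -4.8497) = (8.5233, -15.9903)
link 3: phi[3] = -45 + -20 + 5 + 30 = -30 deg
  cos(-30 deg) = 0.8660, sin(-30 deg) = -0.5000
  joint[4] = (8.5233, -15.9903) + 2.4 * (0.8660, -0.5000) = (8.5233 + 2.0785, -15.9903 + -1.2000) = (10.6017, -17.1903)
End effector: (10.6017, -17.1903)

Answer: 10.6017 -17.1903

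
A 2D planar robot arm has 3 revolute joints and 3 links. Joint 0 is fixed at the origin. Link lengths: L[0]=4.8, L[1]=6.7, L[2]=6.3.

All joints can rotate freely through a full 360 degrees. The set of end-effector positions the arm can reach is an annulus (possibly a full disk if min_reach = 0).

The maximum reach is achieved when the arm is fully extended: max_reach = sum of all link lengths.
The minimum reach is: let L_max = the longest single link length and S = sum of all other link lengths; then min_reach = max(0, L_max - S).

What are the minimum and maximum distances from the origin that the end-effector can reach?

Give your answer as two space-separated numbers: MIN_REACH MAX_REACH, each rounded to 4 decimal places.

Link lengths: [4.8, 6.7, 6.3]
max_reach = 4.8 + 6.7 + 6.3 = 17.8
L_max = max([4.8, 6.7, 6.3]) = 6.7
S (sum of others) = 17.8 - 6.7 = 11.1
min_reach = max(0, 6.7 - 11.1) = max(0, -4.4) = 0

Answer: 0.0000 17.8000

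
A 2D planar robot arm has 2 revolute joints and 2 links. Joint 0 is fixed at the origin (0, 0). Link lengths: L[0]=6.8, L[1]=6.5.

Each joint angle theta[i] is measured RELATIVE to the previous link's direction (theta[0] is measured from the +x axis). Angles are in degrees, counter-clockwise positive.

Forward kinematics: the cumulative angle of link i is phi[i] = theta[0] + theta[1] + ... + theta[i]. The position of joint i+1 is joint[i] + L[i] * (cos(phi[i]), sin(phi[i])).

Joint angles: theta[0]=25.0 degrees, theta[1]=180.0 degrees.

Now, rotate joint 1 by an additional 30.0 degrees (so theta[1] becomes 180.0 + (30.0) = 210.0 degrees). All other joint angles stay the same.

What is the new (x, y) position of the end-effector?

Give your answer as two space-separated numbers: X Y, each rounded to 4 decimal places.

joint[0] = (0.0000, 0.0000)  (base)
link 0: phi[0] = 25 = 25 deg
  cos(25 deg) = 0.9063, sin(25 deg) = 0.4226
  joint[1] = (0.0000, 0.0000) + 6.8 * (0.9063, 0.4226) = (0.0000 + 6.1629, 0.0000 + 2.8738) = (6.1629, 2.8738)
link 1: phi[1] = 25 + 210 = 235 deg
  cos(235 deg) = -0.5736, sin(235 deg) = -0.8192
  joint[2] = (6.1629, 2.8738) + 6.5 * (-0.5736, -0.8192) = (6.1629 + -3.7282, 2.8738 + -5.3245) = (2.4346, -2.4507)
End effector: (2.4346, -2.4507)

Answer: 2.4346 -2.4507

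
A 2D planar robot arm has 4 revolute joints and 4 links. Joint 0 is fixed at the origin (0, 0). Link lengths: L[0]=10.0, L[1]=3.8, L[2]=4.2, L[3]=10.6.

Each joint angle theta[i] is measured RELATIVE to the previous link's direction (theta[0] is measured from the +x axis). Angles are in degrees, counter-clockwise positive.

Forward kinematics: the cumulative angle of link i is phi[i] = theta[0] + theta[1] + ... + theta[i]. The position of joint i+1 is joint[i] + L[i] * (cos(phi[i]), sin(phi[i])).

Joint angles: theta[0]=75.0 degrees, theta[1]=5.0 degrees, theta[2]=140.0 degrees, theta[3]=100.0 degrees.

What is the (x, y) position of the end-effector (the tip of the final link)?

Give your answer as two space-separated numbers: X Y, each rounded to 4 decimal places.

joint[0] = (0.0000, 0.0000)  (base)
link 0: phi[0] = 75 = 75 deg
  cos(75 deg) = 0.2588, sin(75 deg) = 0.9659
  joint[1] = (0.0000, 0.0000) + 10 * (0.2588, 0.9659) = (0.0000 + 2.5882, 0.0000 + 9.6593) = (2.5882, 9.6593)
link 1: phi[1] = 75 + 5 = 80 deg
  cos(80 deg) = 0.1736, sin(80 deg) = 0.9848
  joint[2] = (2.5882, 9.6593) + 3.8 * (0.1736, 0.9848) = (2.5882 + 0.6599, 9.6593 + 3.7423) = (3.2481, 13.4015)
link 2: phi[2] = 75 + 5 + 140 = 220 deg
  cos(220 deg) = -0.7660, sin(220 deg) = -0.6428
  joint[3] = (3.2481, 13.4015) + 4.2 * (-0.7660, -0.6428) = (3.2481 + -3.2174, 13.4015 + -2.6997) = (0.0307, 10.7018)
link 3: phi[3] = 75 + 5 + 140 + 100 = 320 deg
  cos(320 deg) = 0.7660, sin(320 deg) = -0.6428
  joint[4] = (0.0307, 10.7018) + 10.6 * (0.7660, -0.6428) = (0.0307 + 8.1201, 10.7018 + -6.8135) = (8.1507, 3.8883)
End effector: (8.1507, 3.8883)

Answer: 8.1507 3.8883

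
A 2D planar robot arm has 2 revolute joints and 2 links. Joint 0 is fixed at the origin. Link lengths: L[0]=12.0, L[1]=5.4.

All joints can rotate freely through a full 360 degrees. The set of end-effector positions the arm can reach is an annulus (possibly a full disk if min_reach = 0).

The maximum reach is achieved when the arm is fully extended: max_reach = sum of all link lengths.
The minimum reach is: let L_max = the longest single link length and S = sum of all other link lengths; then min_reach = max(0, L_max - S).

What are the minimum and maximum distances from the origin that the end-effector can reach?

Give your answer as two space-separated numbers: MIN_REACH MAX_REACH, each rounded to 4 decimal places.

Answer: 6.6000 17.4000

Derivation:
Link lengths: [12.0, 5.4]
max_reach = 12 + 5.4 = 17.4
L_max = max([12.0, 5.4]) = 12
S (sum of others) = 17.4 - 12 = 5.4
min_reach = max(0, 12 - 5.4) = max(0, 6.6) = 6.6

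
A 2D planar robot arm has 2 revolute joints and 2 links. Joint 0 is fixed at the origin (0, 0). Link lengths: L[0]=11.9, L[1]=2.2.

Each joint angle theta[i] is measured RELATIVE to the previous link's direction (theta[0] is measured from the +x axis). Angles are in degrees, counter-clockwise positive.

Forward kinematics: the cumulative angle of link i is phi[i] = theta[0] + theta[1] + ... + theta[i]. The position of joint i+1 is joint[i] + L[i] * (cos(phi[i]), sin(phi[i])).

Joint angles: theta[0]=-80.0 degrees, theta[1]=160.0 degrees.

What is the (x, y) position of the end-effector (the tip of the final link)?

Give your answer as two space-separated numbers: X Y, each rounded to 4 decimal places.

Answer: 2.4484 -9.5526

Derivation:
joint[0] = (0.0000, 0.0000)  (base)
link 0: phi[0] = -80 = -80 deg
  cos(-80 deg) = 0.1736, sin(-80 deg) = -0.9848
  joint[1] = (0.0000, 0.0000) + 11.9 * (0.1736, -0.9848) = (0.0000 + 2.0664, 0.0000 + -11.7192) = (2.0664, -11.7192)
link 1: phi[1] = -80 + 160 = 80 deg
  cos(80 deg) = 0.1736, sin(80 deg) = 0.9848
  joint[2] = (2.0664, -11.7192) + 2.2 * (0.1736, 0.9848) = (2.0664 + 0.3820, -11.7192 + 2.1666) = (2.4484, -9.5526)
End effector: (2.4484, -9.5526)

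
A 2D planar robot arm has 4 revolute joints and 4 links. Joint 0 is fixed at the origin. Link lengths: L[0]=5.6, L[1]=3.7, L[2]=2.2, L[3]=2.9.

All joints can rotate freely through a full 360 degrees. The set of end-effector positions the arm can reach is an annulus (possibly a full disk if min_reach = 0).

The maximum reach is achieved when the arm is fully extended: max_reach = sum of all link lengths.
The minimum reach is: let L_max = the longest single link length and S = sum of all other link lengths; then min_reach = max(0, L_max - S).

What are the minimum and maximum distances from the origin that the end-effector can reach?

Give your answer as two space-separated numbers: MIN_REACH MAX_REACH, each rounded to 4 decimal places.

Answer: 0.0000 14.4000

Derivation:
Link lengths: [5.6, 3.7, 2.2, 2.9]
max_reach = 5.6 + 3.7 + 2.2 + 2.9 = 14.4
L_max = max([5.6, 3.7, 2.2, 2.9]) = 5.6
S (sum of others) = 14.4 - 5.6 = 8.8
min_reach = max(0, 5.6 - 8.8) = max(0, -3.2) = 0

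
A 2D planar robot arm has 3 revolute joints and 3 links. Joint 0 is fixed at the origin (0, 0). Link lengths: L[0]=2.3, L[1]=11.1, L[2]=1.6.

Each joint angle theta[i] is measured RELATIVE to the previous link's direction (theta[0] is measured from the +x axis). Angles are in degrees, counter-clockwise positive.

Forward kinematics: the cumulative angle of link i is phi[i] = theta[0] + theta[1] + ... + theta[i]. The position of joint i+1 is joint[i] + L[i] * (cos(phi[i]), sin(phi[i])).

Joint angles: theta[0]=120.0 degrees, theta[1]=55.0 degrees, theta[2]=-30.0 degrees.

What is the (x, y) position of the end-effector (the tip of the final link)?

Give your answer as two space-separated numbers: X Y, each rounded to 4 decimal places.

joint[0] = (0.0000, 0.0000)  (base)
link 0: phi[0] = 120 = 120 deg
  cos(120 deg) = -0.5000, sin(120 deg) = 0.8660
  joint[1] = (0.0000, 0.0000) + 2.3 * (-0.5000, 0.8660) = (0.0000 + -1.1500, 0.0000 + 1.9919) = (-1.1500, 1.9919)
link 1: phi[1] = 120 + 55 = 175 deg
  cos(175 deg) = -0.9962, sin(175 deg) = 0.0872
  joint[2] = (-1.1500, 1.9919) + 11.1 * (-0.9962, 0.0872) = (-1.1500 + -11.0578, 1.9919 + 0.9674) = (-12.2078, 2.9593)
link 2: phi[2] = 120 + 55 + -30 = 145 deg
  cos(145 deg) = -0.8192, sin(145 deg) = 0.5736
  joint[3] = (-12.2078, 2.9593) + 1.6 * (-0.8192, 0.5736) = (-12.2078 + -1.3106, 2.9593 + 0.9177) = (-13.5184, 3.8770)
End effector: (-13.5184, 3.8770)

Answer: -13.5184 3.8770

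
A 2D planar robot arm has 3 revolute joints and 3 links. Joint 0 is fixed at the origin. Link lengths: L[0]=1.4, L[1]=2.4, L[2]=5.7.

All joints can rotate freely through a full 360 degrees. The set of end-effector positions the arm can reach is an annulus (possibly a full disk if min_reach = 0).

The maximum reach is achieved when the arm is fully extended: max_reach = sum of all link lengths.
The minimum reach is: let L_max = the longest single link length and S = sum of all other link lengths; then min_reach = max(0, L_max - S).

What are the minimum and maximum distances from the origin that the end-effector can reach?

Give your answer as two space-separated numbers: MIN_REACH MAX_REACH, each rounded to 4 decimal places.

Answer: 1.9000 9.5000

Derivation:
Link lengths: [1.4, 2.4, 5.7]
max_reach = 1.4 + 2.4 + 5.7 = 9.5
L_max = max([1.4, 2.4, 5.7]) = 5.7
S (sum of others) = 9.5 - 5.7 = 3.8
min_reach = max(0, 5.7 - 3.8) = max(0, 1.9) = 1.9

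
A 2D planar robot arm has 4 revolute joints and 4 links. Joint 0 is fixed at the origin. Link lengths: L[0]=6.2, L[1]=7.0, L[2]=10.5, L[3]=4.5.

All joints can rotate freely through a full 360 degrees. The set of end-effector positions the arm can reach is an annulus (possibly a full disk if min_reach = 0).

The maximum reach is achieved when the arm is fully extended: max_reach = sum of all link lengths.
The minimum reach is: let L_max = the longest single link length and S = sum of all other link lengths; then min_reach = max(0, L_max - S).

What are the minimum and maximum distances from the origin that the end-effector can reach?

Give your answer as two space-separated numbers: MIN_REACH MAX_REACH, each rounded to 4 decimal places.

Answer: 0.0000 28.2000

Derivation:
Link lengths: [6.2, 7.0, 10.5, 4.5]
max_reach = 6.2 + 7 + 10.5 + 4.5 = 28.2
L_max = max([6.2, 7.0, 10.5, 4.5]) = 10.5
S (sum of others) = 28.2 - 10.5 = 17.7
min_reach = max(0, 10.5 - 17.7) = max(0, -7.2) = 0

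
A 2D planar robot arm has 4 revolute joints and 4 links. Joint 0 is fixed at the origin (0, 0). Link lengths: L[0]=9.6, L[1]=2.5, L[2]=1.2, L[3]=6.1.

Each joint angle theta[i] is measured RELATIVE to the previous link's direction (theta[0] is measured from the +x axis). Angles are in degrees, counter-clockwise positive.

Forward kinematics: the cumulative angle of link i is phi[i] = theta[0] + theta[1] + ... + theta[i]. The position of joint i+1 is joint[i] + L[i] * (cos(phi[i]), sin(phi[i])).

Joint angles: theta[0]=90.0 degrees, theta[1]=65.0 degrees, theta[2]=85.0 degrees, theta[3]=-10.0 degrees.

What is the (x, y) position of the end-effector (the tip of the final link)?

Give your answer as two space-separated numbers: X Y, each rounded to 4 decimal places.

Answer: -6.7868 4.9444

Derivation:
joint[0] = (0.0000, 0.0000)  (base)
link 0: phi[0] = 90 = 90 deg
  cos(90 deg) = 0.0000, sin(90 deg) = 1.0000
  joint[1] = (0.0000, 0.0000) + 9.6 * (0.0000, 1.0000) = (0.0000 + 0.0000, 0.0000 + 9.6000) = (0.0000, 9.6000)
link 1: phi[1] = 90 + 65 = 155 deg
  cos(155 deg) = -0.9063, sin(155 deg) = 0.4226
  joint[2] = (0.0000, 9.6000) + 2.5 * (-0.9063, 0.4226) = (0.0000 + -2.2658, 9.6000 + 1.0565) = (-2.2658, 10.6565)
link 2: phi[2] = 90 + 65 + 85 = 240 deg
  cos(240 deg) = -0.5000, sin(240 deg) = -0.8660
  joint[3] = (-2.2658, 10.6565) + 1.2 * (-0.5000, -0.8660) = (-2.2658 + -0.6000, 10.6565 + -1.0392) = (-2.8658, 9.6173)
link 3: phi[3] = 90 + 65 + 85 + -10 = 230 deg
  cos(230 deg) = -0.6428, sin(230 deg) = -0.7660
  joint[4] = (-2.8658, 9.6173) + 6.1 * (-0.6428, -0.7660) = (-2.8658 + -3.9210, 9.6173 + -4.6729) = (-6.7868, 4.9444)
End effector: (-6.7868, 4.9444)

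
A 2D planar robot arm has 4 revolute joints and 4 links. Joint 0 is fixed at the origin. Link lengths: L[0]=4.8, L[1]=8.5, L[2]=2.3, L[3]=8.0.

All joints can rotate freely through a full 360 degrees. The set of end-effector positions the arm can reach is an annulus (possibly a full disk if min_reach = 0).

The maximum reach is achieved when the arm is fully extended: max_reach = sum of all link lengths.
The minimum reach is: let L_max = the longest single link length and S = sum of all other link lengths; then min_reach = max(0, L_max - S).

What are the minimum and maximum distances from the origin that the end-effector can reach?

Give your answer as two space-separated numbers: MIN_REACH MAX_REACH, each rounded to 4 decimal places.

Link lengths: [4.8, 8.5, 2.3, 8.0]
max_reach = 4.8 + 8.5 + 2.3 + 8 = 23.6
L_max = max([4.8, 8.5, 2.3, 8.0]) = 8.5
S (sum of others) = 23.6 - 8.5 = 15.1
min_reach = max(0, 8.5 - 15.1) = max(0, -6.6) = 0

Answer: 0.0000 23.6000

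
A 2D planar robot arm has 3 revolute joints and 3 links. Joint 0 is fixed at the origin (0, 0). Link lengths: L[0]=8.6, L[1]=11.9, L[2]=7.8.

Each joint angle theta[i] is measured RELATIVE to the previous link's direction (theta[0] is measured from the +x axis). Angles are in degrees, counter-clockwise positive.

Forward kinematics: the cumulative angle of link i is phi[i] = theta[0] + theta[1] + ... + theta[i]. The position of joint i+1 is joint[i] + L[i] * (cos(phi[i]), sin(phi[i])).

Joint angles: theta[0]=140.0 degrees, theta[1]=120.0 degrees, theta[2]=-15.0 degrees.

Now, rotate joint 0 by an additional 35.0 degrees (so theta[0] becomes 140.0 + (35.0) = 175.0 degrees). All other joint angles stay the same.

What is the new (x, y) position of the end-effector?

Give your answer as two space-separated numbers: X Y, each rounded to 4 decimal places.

joint[0] = (0.0000, 0.0000)  (base)
link 0: phi[0] = 175 = 175 deg
  cos(175 deg) = -0.9962, sin(175 deg) = 0.0872
  joint[1] = (0.0000, 0.0000) + 8.6 * (-0.9962, 0.0872) = (0.0000 + -8.5673, 0.0000 + 0.7495) = (-8.5673, 0.7495)
link 1: phi[1] = 175 + 120 = 295 deg
  cos(295 deg) = 0.4226, sin(295 deg) = -0.9063
  joint[2] = (-8.5673, 0.7495) + 11.9 * (0.4226, -0.9063) = (-8.5673 + 5.0292, 0.7495 + -10.7851) = (-3.5381, -10.0355)
link 2: phi[2] = 175 + 120 + -15 = 280 deg
  cos(280 deg) = 0.1736, sin(280 deg) = -0.9848
  joint[3] = (-3.5381, -10.0355) + 7.8 * (0.1736, -0.9848) = (-3.5381 + 1.3545, -10.0355 + -7.6815) = (-2.1837, -17.7170)
End effector: (-2.1837, -17.7170)

Answer: -2.1837 -17.7170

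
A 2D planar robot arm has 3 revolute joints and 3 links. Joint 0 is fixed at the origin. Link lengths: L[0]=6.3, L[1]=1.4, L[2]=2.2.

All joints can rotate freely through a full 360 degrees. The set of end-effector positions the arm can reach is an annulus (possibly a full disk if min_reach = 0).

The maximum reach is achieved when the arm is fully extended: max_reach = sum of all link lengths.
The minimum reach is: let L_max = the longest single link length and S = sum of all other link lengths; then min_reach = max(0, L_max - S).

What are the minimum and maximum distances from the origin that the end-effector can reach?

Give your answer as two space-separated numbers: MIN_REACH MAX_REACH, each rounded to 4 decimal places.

Link lengths: [6.3, 1.4, 2.2]
max_reach = 6.3 + 1.4 + 2.2 = 9.9
L_max = max([6.3, 1.4, 2.2]) = 6.3
S (sum of others) = 9.9 - 6.3 = 3.6
min_reach = max(0, 6.3 - 3.6) = max(0, 2.7) = 2.7

Answer: 2.7000 9.9000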